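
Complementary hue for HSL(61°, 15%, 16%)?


Complement = opposite side of color wheel = hue + 180°
H' = (61 + 180) mod 360 = 241°
S and L unchanged.
= HSL(241°, 15%, 16%)


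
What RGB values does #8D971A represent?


8D → 141 (R)
97 → 151 (G)
1A → 26 (B)
= RGB(141, 151, 26)


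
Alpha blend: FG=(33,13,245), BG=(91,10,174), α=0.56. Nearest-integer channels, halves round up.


C = α×F + (1-α)×B, with 1-α = 0.44
R: 0.56×33 + 0.44×91 = 18.48 + 40.04 = 58.52 → 59
G: 0.56×13 + 0.44×10 = 7.28 + 4.40 = 11.68 → 12
B: 0.56×245 + 0.44×174 = 137.20 + 76.56 = 213.76 → 214
= RGB(59, 12, 214)


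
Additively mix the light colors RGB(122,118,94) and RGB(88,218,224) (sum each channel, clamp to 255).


Additive: each channel = min(255, C₁+C₂)
R: 122+88 = 210 → 210
G: 118+218 = 336 → 255
B: 94+224 = 318 → 255
= RGB(210, 255, 255)


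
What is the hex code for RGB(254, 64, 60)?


R = 254 → FE (hex)
G = 64 → 40 (hex)
B = 60 → 3C (hex)
Hex = #FE403C


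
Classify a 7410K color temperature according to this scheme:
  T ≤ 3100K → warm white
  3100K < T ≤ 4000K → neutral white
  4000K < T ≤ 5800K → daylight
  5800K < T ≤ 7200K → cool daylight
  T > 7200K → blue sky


Temperature: 7410K
7410K > 7200K → blue sky
Classification: blue sky


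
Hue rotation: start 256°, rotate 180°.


New hue = (H + rotation) mod 360
New hue = (256 + 180) mod 360
= 436 mod 360
= 76°


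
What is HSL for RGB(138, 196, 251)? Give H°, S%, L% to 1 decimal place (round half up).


Normalize: R'=138/255≈0.5412, G'=196/255≈0.7686, B'=251/255≈0.9843
Max=251/255, Min=138/255, Δ=Max-Min=113/255
L = (Max+Min)/2 = (251+138)/510 = 389/510 = 0.76274… → L = 76.3%
L > 0.5 → S = Δ/(2-Max-Min) = 113/(510-251-138) = 113/121 = 0.93388… → S = 93.4%
(the 1/255 factors cancel in S and H, so raw channel differences can be used)
Max is B' → H = 60 × ((R-G)/Δ + 4) = 60 × ((138-196)/113 + 4)
  -58/113 + 4 = -0.5132… + 4 = 3.4867…
  H = 60 × 3.4867… = 209.203…° → H = 209.2°
= HSL(209.2°, 93.4%, 76.3%)


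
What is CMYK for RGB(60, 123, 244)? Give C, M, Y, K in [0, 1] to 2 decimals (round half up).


R'=60/255≈0.2353, G'=123/255≈0.4824, B'=244/255≈0.9569
K = 1 - max(R',G',B') = 1 - 244/255 = 11/255 = 0.04313… → 0.04
(1-R'-K)/(1-K) simplifies to (max-R)/max with max = 244:
C = (244-60)/244 = 184/244 = 0.75409… → 0.75
M = (244-123)/244 = 121/244 = 0.49590… → 0.50
Y = (244-244)/244 = 0/244 = 0 → 0.00
= CMYK(0.75, 0.50, 0.00, 0.04)


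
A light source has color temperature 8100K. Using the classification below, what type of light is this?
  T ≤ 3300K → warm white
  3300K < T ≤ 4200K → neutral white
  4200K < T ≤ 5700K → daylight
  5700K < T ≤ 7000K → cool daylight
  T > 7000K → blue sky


Temperature: 8100K
8100K > 7000K → blue sky
Classification: blue sky


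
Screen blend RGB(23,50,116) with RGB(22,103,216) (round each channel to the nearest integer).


Screen: C = 255 - (255-A)×(255-B)/255, rounded to nearest integer
R: 255 - (255-23)×(255-22)/255 = 255 - 54056/255 ≈ 255 - 211.984 = 43.016 → 43
G: 255 - (255-50)×(255-103)/255 = 255 - 31160/255 ≈ 255 - 122.196 = 132.804 → 133
B: 255 - (255-116)×(255-216)/255 = 255 - 5421/255 ≈ 255 - 21.259 = 233.741 → 234
= RGB(43, 133, 234)


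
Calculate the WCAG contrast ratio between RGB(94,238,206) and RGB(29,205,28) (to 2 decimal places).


Linearize each sRGB channel c=v/255: c/12.92 if c ≤ 0.04045 else ((c+0.055)/1.055)^2.4
L = 0.2126×R_lin + 0.7152×G_lin + 0.0722×B_lin
Color 1 (94,238,206):
  R=94: 94/255≈0.3686 > 0.04045 → ((0.3686+0.055)/1.055)^2.4 ≈ 0.11193
  G=238: 238/255≈0.9333 > 0.04045 → ((0.9333+0.055)/1.055)^2.4 ≈ 0.85499
  B=206: 206/255≈0.8078 > 0.04045 → ((0.8078+0.055)/1.055)^2.4 ≈ 0.61721
  L1 = 0.2126×0.11193 + 0.7152×0.85499 + 0.0722×0.61721 ≈ 0.67985
Color 2 (29,205,28):
  R=29: 29/255≈0.1137 > 0.04045 → ((0.1137+0.055)/1.055)^2.4 ≈ 0.01229
  G=205: 205/255≈0.8039 > 0.04045 → ((0.8039+0.055)/1.055)^2.4 ≈ 0.61050
  B=28: 28/255≈0.1098 > 0.04045 → ((0.1098+0.055)/1.055)^2.4 ≈ 0.01161
  L2 = 0.2126×0.01229 + 0.7152×0.61050 + 0.0722×0.01161 ≈ 0.44008
Lighter = 0.67985, Darker = 0.44008
Ratio = (L_lighter + 0.05) / (L_darker + 0.05)
Ratio = (0.67985 + 0.05) / (0.44008 + 0.05) = 0.72985 / 0.49008 ≈ 1.4893
Ratio ≈ 1.49:1


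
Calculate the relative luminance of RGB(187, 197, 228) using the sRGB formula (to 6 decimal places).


Linearize each channel (sRGB transfer function): c = v/255; c_lin = c/12.92 if c ≤ 0.04045, else ((c+0.055)/1.055)^2.4
  R: 187/255 ≈ 0.733333 > 0.04045 → ((0.733333+0.055)/1.055)^2.4 ≈ 0.496933
  G: 197/255 ≈ 0.772549 > 0.04045 → ((0.772549+0.055)/1.055)^2.4 ≈ 0.558340
  B: 228/255 ≈ 0.894118 > 0.04045 → ((0.894118+0.055)/1.055)^2.4 ≈ 0.775822
R_lin = 0.496933, G_lin = 0.558340, B_lin = 0.775822
L = 0.2126×R + 0.7152×G + 0.0722×B
L = 0.2126×0.496933 + 0.7152×0.558340 + 0.0722×0.775822
L ≈ 0.560987


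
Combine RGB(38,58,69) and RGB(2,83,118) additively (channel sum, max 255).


Additive: each channel = min(255, C₁+C₂)
R: 38+2 = 40 → 40
G: 58+83 = 141 → 141
B: 69+118 = 187 → 187
= RGB(40, 141, 187)


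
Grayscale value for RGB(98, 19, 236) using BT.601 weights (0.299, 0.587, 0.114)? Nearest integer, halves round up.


Gray = 0.299×R + 0.587×G + 0.114×B
Gray = 0.299×98 + 0.587×19 + 0.114×236
Gray = 29.302 + 11.153 + 26.904
Gray = 67.359 → round half up → 67
Gray = 67


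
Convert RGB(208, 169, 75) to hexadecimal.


R = 208 → D0 (hex)
G = 169 → A9 (hex)
B = 75 → 4B (hex)
Hex = #D0A94B


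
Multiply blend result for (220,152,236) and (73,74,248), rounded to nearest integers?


Multiply: C = A×B/255, rounded to nearest integer
R: 220×73/255 = 16060/255 ≈ 62.980 → 63
G: 152×74/255 = 11248/255 ≈ 44.110 → 44
B: 236×248/255 = 58528/255 ≈ 229.522 → 230
= RGB(63, 44, 230)


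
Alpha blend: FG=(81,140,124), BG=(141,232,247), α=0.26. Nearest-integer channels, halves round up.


C = α×F + (1-α)×B, with 1-α = 0.74
R: 0.26×81 + 0.74×141 = 21.06 + 104.34 = 125.40 → 125
G: 0.26×140 + 0.74×232 = 36.40 + 171.68 = 208.08 → 208
B: 0.26×124 + 0.74×247 = 32.24 + 182.78 = 215.02 → 215
= RGB(125, 208, 215)


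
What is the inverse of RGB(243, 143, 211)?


Invert: (255-R, 255-G, 255-B)
R: 255-243 = 12
G: 255-143 = 112
B: 255-211 = 44
= RGB(12, 112, 44)


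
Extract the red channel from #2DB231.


Color: #2DB231
R = 2D = 45
G = B2 = 178
B = 31 = 49
Red = 45


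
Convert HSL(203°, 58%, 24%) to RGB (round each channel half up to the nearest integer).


H=203°, S=0.58, L=0.24
C = (1-|2L-1|)×S = (1-|-0.52|)×0.58 = 0.2784
H' = H/60 = 203/60 ≈ 3.3833; X = C×(1-|H' mod 2 - 1|) = 0.17168
m = L - C/2 = 0.24 - 0.1392 = 0.1008
Sector ⌊H'⌋ = 3 → (R',G',B') = (0.0, 0.17168, 0.2784)
RGB = ((R'+m)×255, (G'+m)×255, (B'+m)×255) = (25.704, 69.4824, 96.696)
Round half up → RGB(26, 69, 97)


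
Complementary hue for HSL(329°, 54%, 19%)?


Complement = opposite side of color wheel = hue + 180°
H' = (329 + 180) mod 360 = 149°
S and L unchanged.
= HSL(149°, 54%, 19%)


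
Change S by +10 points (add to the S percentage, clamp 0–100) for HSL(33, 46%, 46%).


Original S = 46%
Adjustment = +10 percentage points
New S = 46 + (10) = 56
Clamp to [0, 100] → 56
= HSL(33°, 56%, 46%)


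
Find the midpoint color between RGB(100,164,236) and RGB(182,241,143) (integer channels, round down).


Midpoint: each channel = ⌊(C₁+C₂)/2⌋
R: ⌊(100+182)/2⌋ = 141
G: ⌊(164+241)/2⌋ = 202
B: ⌊(236+143)/2⌋ = 189
= RGB(141, 202, 189)


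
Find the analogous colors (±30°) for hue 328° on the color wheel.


Base hue: 328°
Left analog: (328 - 30) mod 360 = 298°
Right analog: (328 + 30) mod 360 = 358°
Analogous hues = 298° and 358°


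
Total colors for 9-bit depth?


Colors = 2^bits = 2^9
= 512 colors


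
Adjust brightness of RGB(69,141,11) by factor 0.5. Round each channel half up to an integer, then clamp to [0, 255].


Multiply each channel by 0.5, round half up, clamp to [0, 255]
R: 69×0.5 = 34.5 → round → 35
G: 141×0.5 = 70.5 → round → 71
B: 11×0.5 = 5.5 → round → 6
= RGB(35, 71, 6)


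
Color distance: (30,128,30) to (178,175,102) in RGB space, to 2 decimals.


d = √[(R₁-R₂)² + (G₁-G₂)² + (B₁-B₂)²]
d = √[(30-178)² + (128-175)² + (30-102)²]
d = √[21904 + 2209 + 5184]
d = √29297
d ≈ 171.16


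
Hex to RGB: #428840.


42 → 66 (R)
88 → 136 (G)
40 → 64 (B)
= RGB(66, 136, 64)


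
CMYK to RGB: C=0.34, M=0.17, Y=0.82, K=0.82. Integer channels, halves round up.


R = 255 × (1-C) × (1-K) = 255 × 0.66 × 0.18 = 30.294 → 30
G = 255 × (1-M) × (1-K) = 255 × 0.83 × 0.18 = 38.097 → 38
B = 255 × (1-Y) × (1-K) = 255 × 0.18 × 0.18 = 8.262 → 8
= RGB(30, 38, 8)


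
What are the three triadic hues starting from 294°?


Triadic: equally spaced at 120° intervals
H1 = 294°
H2 = (294 + 120) mod 360 = 54°
H3 = (294 + 240) mod 360 = 174°
Triadic = 294°, 54°, 174°


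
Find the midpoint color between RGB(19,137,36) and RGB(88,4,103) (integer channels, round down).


Midpoint: each channel = ⌊(C₁+C₂)/2⌋
R: ⌊(19+88)/2⌋ = 53
G: ⌊(137+4)/2⌋ = 70
B: ⌊(36+103)/2⌋ = 69
= RGB(53, 70, 69)


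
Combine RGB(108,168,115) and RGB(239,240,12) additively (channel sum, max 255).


Additive: each channel = min(255, C₁+C₂)
R: 108+239 = 347 → 255
G: 168+240 = 408 → 255
B: 115+12 = 127 → 127
= RGB(255, 255, 127)


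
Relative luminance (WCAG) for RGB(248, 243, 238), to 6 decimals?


Linearize each channel (sRGB transfer function): c = v/255; c_lin = c/12.92 if c ≤ 0.04045, else ((c+0.055)/1.055)^2.4
  R: 248/255 ≈ 0.972549 > 0.04045 → ((0.972549+0.055)/1.055)^2.4 ≈ 0.938686
  G: 243/255 ≈ 0.952941 > 0.04045 → ((0.952941+0.055)/1.055)^2.4 ≈ 0.896269
  B: 238/255 ≈ 0.933333 > 0.04045 → ((0.933333+0.055)/1.055)^2.4 ≈ 0.854993
R_lin = 0.938686, G_lin = 0.896269, B_lin = 0.854993
L = 0.2126×R + 0.7152×G + 0.0722×B
L = 0.2126×0.938686 + 0.7152×0.896269 + 0.0722×0.854993
L ≈ 0.902307


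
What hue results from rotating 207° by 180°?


New hue = (H + rotation) mod 360
New hue = (207 + 180) mod 360
= 387 mod 360
= 27°


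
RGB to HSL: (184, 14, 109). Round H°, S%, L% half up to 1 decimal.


Normalize: R'=184/255≈0.7216, G'=14/255≈0.0549, B'=109/255≈0.4275
Max=184/255, Min=14/255, Δ=Max-Min=170/255
L = (Max+Min)/2 = (184+14)/510 = 198/510 = 0.38823… → L = 38.8%
L ≤ 0.5 → S = Δ/(Max+Min) = 170/(184+14) = 170/198 = 0.85858… → S = 85.9%
(the 1/255 factors cancel in S and H, so raw channel differences can be used)
Max is R' → H = 60 × (((G-B)/Δ) mod 6) = 60 × (((14-109)/170) mod 6)
  (-95)/170 = -0.5588…; negative, so add 6 → 5.4411…
  H = 60 × 5.4411… = 326.470…° → H = 326.5°
= HSL(326.5°, 85.9%, 38.8%)


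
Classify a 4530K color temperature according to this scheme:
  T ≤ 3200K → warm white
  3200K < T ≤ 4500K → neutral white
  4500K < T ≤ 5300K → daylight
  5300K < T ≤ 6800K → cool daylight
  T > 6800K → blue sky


Temperature: 4530K
4500K < 4530K ≤ 5300K → daylight
Classification: daylight


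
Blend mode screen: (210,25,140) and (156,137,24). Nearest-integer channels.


Screen: C = 255 - (255-A)×(255-B)/255, rounded to nearest integer
R: 255 - (255-210)×(255-156)/255 = 255 - 4455/255 ≈ 255 - 17.471 = 237.529 → 238
G: 255 - (255-25)×(255-137)/255 = 255 - 27140/255 ≈ 255 - 106.431 = 148.569 → 149
B: 255 - (255-140)×(255-24)/255 = 255 - 26565/255 ≈ 255 - 104.176 = 150.824 → 151
= RGB(238, 149, 151)


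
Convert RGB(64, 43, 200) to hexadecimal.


R = 64 → 40 (hex)
G = 43 → 2B (hex)
B = 200 → C8 (hex)
Hex = #402BC8


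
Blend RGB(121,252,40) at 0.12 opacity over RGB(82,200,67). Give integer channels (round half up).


C = α×F + (1-α)×B, with 1-α = 0.88
R: 0.12×121 + 0.88×82 = 14.52 + 72.16 = 86.68 → 87
G: 0.12×252 + 0.88×200 = 30.24 + 176.00 = 206.24 → 206
B: 0.12×40 + 0.88×67 = 4.80 + 58.96 = 63.76 → 64
= RGB(87, 206, 64)


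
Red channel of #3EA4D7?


Color: #3EA4D7
R = 3E = 62
G = A4 = 164
B = D7 = 215
Red = 62


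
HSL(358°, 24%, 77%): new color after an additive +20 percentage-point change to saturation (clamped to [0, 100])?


Original S = 24%
Adjustment = +20 percentage points
New S = 24 + (20) = 44
Clamp to [0, 100] → 44
= HSL(358°, 44%, 77%)


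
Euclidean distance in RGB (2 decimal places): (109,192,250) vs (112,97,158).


d = √[(R₁-R₂)² + (G₁-G₂)² + (B₁-B₂)²]
d = √[(109-112)² + (192-97)² + (250-158)²]
d = √[9 + 9025 + 8464]
d = √17498
d ≈ 132.28


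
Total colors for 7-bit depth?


Colors = 2^bits = 2^7
= 128 colors


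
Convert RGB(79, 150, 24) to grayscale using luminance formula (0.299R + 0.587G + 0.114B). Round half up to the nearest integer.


Gray = 0.299×R + 0.587×G + 0.114×B
Gray = 0.299×79 + 0.587×150 + 0.114×24
Gray = 23.621 + 88.050 + 2.736
Gray = 114.407 → round half up → 114
Gray = 114


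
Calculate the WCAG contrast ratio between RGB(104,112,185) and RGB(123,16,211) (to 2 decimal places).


Linearize each sRGB channel c=v/255: c/12.92 if c ≤ 0.04045 else ((c+0.055)/1.055)^2.4
L = 0.2126×R_lin + 0.7152×G_lin + 0.0722×B_lin
Color 1 (104,112,185):
  R=104: 104/255≈0.4078 > 0.04045 → ((0.4078+0.055)/1.055)^2.4 ≈ 0.13843
  G=112: 112/255≈0.4392 > 0.04045 → ((0.4392+0.055)/1.055)^2.4 ≈ 0.16203
  B=185: 185/255≈0.7255 > 0.04045 → ((0.7255+0.055)/1.055)^2.4 ≈ 0.48515
  L1 = 0.2126×0.13843 + 0.7152×0.16203 + 0.0722×0.48515 ≈ 0.18034
Color 2 (123,16,211):
  R=123: 123/255≈0.4824 > 0.04045 → ((0.4824+0.055)/1.055)^2.4 ≈ 0.19807
  G=16: 16/255≈0.0627 > 0.04045 → ((0.0627+0.055)/1.055)^2.4 ≈ 0.00518
  B=211: 211/255≈0.8275 > 0.04045 → ((0.8275+0.055)/1.055)^2.4 ≈ 0.65141
  L2 = 0.2126×0.19807 + 0.7152×0.00518 + 0.0722×0.65141 ≈ 0.09285
Lighter = 0.18034, Darker = 0.09285
Ratio = (L_lighter + 0.05) / (L_darker + 0.05)
Ratio = (0.18034 + 0.05) / (0.09285 + 0.05) = 0.23034 / 0.14285 ≈ 1.6125
Ratio ≈ 1.61:1


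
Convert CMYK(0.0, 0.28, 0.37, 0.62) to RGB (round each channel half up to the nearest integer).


R = 255 × (1-C) × (1-K) = 255 × 1.00 × 0.38 = 96.9 → 97
G = 255 × (1-M) × (1-K) = 255 × 0.72 × 0.38 = 69.768 → 70
B = 255 × (1-Y) × (1-K) = 255 × 0.63 × 0.38 = 61.047 → 61
= RGB(97, 70, 61)


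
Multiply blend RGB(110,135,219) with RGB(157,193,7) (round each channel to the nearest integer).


Multiply: C = A×B/255, rounded to nearest integer
R: 110×157/255 = 17270/255 ≈ 67.725 → 68
G: 135×193/255 = 26055/255 ≈ 102.176 → 102
B: 219×7/255 = 1533/255 ≈ 6.012 → 6
= RGB(68, 102, 6)


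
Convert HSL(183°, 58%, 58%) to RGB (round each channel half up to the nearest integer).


H=183°, S=0.58, L=0.58
C = (1-|2L-1|)×S = (1-|0.16|)×0.58 = 0.4872
H' = H/60 = 183/60 ≈ 3.0500; X = C×(1-|H' mod 2 - 1|) = 0.46284
m = L - C/2 = 0.58 - 0.2436 = 0.3364
Sector ⌊H'⌋ = 3 → (R',G',B') = (0.0, 0.46284, 0.4872)
RGB = ((R'+m)×255, (G'+m)×255, (B'+m)×255) = (85.782, 203.8062, 210.018)
Round half up → RGB(86, 204, 210)


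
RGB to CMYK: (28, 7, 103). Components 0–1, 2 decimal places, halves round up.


R'=28/255≈0.1098, G'=7/255≈0.0275, B'=103/255≈0.4039
K = 1 - max(R',G',B') = 1 - 103/255 = 152/255 = 0.59607… → 0.60
(1-R'-K)/(1-K) simplifies to (max-R)/max with max = 103:
C = (103-28)/103 = 75/103 = 0.72815… → 0.73
M = (103-7)/103 = 96/103 = 0.93203… → 0.93
Y = (103-103)/103 = 0/103 = 0 → 0.00
= CMYK(0.73, 0.93, 0.00, 0.60)


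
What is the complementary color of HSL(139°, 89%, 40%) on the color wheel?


Complement = opposite side of color wheel = hue + 180°
H' = (139 + 180) mod 360 = 319°
S and L unchanged.
= HSL(319°, 89%, 40%)


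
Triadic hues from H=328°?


Triadic: equally spaced at 120° intervals
H1 = 328°
H2 = (328 + 120) mod 360 = 88°
H3 = (328 + 240) mod 360 = 208°
Triadic = 328°, 88°, 208°


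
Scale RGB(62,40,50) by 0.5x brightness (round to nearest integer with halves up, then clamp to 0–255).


Multiply each channel by 0.5, round half up, clamp to [0, 255]
R: 62×0.5 = 31
G: 40×0.5 = 20
B: 50×0.5 = 25
= RGB(31, 20, 25)


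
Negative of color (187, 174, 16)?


Invert: (255-R, 255-G, 255-B)
R: 255-187 = 68
G: 255-174 = 81
B: 255-16 = 239
= RGB(68, 81, 239)


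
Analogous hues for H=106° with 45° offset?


Base hue: 106°
Left analog: (106 - 45) mod 360 = 61°
Right analog: (106 + 45) mod 360 = 151°
Analogous hues = 61° and 151°


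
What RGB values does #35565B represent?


35 → 53 (R)
56 → 86 (G)
5B → 91 (B)
= RGB(53, 86, 91)


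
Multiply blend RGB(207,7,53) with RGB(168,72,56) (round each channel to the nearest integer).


Multiply: C = A×B/255, rounded to nearest integer
R: 207×168/255 = 34776/255 ≈ 136.376 → 136
G: 7×72/255 = 504/255 ≈ 1.976 → 2
B: 53×56/255 = 2968/255 ≈ 11.639 → 12
= RGB(136, 2, 12)


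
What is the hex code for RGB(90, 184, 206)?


R = 90 → 5A (hex)
G = 184 → B8 (hex)
B = 206 → CE (hex)
Hex = #5AB8CE


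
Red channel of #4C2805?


Color: #4C2805
R = 4C = 76
G = 28 = 40
B = 05 = 5
Red = 76


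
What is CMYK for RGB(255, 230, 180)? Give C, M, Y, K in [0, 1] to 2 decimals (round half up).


R'=255/255≈1.0000, G'=230/255≈0.9020, B'=180/255≈0.7059
K = 1 - max(R',G',B') = 1 - 255/255 = 0/255 = 0 → 0.00
(1-R'-K)/(1-K) simplifies to (max-R)/max with max = 255:
C = (255-255)/255 = 0/255 = 0 → 0.00
M = (255-230)/255 = 25/255 = 0.09803… → 0.10
Y = (255-180)/255 = 75/255 = 0.29411… → 0.29
= CMYK(0.00, 0.10, 0.29, 0.00)


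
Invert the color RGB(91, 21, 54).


Invert: (255-R, 255-G, 255-B)
R: 255-91 = 164
G: 255-21 = 234
B: 255-54 = 201
= RGB(164, 234, 201)


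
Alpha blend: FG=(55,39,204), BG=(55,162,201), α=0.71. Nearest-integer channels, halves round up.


C = α×F + (1-α)×B, with 1-α = 0.29
R: 0.71×55 + 0.29×55 = 39.05 + 15.95 = 55.00 → 55
G: 0.71×39 + 0.29×162 = 27.69 + 46.98 = 74.67 → 75
B: 0.71×204 + 0.29×201 = 144.84 + 58.29 = 203.13 → 203
= RGB(55, 75, 203)


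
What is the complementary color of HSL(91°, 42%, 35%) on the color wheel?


Complement = opposite side of color wheel = hue + 180°
H' = (91 + 180) mod 360 = 271°
S and L unchanged.
= HSL(271°, 42%, 35%)


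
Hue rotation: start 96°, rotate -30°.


New hue = (H + rotation) mod 360
New hue = (96 -30) mod 360
= 66 mod 360
= 66°


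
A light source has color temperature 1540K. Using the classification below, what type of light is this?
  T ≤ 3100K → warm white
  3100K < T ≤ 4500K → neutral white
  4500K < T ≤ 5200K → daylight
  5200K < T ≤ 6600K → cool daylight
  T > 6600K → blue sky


Temperature: 1540K
1540K ≤ 3100K → warm white
Classification: warm white


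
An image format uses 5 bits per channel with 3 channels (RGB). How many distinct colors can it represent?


Total bits = 5 bits/channel × 3 channels = 15 bits
Distinct colors = 2^15
= 32,768 colors


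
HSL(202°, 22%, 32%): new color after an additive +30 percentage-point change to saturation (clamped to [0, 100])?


Original S = 22%
Adjustment = +30 percentage points
New S = 22 + (30) = 52
Clamp to [0, 100] → 52
= HSL(202°, 52%, 32%)


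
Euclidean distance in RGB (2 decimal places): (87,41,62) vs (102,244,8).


d = √[(R₁-R₂)² + (G₁-G₂)² + (B₁-B₂)²]
d = √[(87-102)² + (41-244)² + (62-8)²]
d = √[225 + 41209 + 2916]
d = √44350
d ≈ 210.59


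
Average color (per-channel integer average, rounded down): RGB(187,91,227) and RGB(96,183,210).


Midpoint: each channel = ⌊(C₁+C₂)/2⌋
R: ⌊(187+96)/2⌋ = 141
G: ⌊(91+183)/2⌋ = 137
B: ⌊(227+210)/2⌋ = 218
= RGB(141, 137, 218)


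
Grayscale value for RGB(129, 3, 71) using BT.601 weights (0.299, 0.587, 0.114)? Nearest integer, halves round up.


Gray = 0.299×R + 0.587×G + 0.114×B
Gray = 0.299×129 + 0.587×3 + 0.114×71
Gray = 38.571 + 1.761 + 8.094
Gray = 48.426 → round half up → 48
Gray = 48


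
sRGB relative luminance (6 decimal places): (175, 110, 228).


Linearize each channel (sRGB transfer function): c = v/255; c_lin = c/12.92 if c ≤ 0.04045, else ((c+0.055)/1.055)^2.4
  R: 175/255 ≈ 0.686275 > 0.04045 → ((0.686275+0.055)/1.055)^2.4 ≈ 0.428690
  G: 110/255 ≈ 0.431373 > 0.04045 → ((0.431373+0.055)/1.055)^2.4 ≈ 0.155926
  B: 228/255 ≈ 0.894118 > 0.04045 → ((0.894118+0.055)/1.055)^2.4 ≈ 0.775822
R_lin = 0.428690, G_lin = 0.155926, B_lin = 0.775822
L = 0.2126×R + 0.7152×G + 0.0722×B
L = 0.2126×0.428690 + 0.7152×0.155926 + 0.0722×0.775822
L ≈ 0.258673


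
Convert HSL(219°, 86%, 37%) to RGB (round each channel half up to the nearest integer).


H=219°, S=0.86, L=0.37
C = (1-|2L-1|)×S = (1-|-0.26|)×0.86 = 0.6364
H' = H/60 = 219/60 ≈ 3.6500; X = C×(1-|H' mod 2 - 1|) = 0.22274
m = L - C/2 = 0.37 - 0.3182 = 0.0518
Sector ⌊H'⌋ = 3 → (R',G',B') = (0.0, 0.22274, 0.6364)
RGB = ((R'+m)×255, (G'+m)×255, (B'+m)×255) = (13.209, 70.0077, 175.491)
Round half up → RGB(13, 70, 175)


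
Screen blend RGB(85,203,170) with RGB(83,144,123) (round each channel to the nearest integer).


Screen: C = 255 - (255-A)×(255-B)/255, rounded to nearest integer
R: 255 - (255-85)×(255-83)/255 = 255 - 29240/255 ≈ 255 - 114.667 = 140.333 → 140
G: 255 - (255-203)×(255-144)/255 = 255 - 5772/255 ≈ 255 - 22.635 = 232.365 → 232
B: 255 - (255-170)×(255-123)/255 = 255 - 11220/255 ≈ 255 - 44.000 = 211.000 → 211
= RGB(140, 232, 211)


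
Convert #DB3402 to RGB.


DB → 219 (R)
34 → 52 (G)
02 → 2 (B)
= RGB(219, 52, 2)


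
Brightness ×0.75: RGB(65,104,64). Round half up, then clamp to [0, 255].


Multiply each channel by 0.75, round half up, clamp to [0, 255]
R: 65×0.75 = 48.75 → round → 49
G: 104×0.75 = 78
B: 64×0.75 = 48
= RGB(49, 78, 48)


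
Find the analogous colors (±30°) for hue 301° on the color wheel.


Base hue: 301°
Left analog: (301 - 30) mod 360 = 271°
Right analog: (301 + 30) mod 360 = 331°
Analogous hues = 271° and 331°


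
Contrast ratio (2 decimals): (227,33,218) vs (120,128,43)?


Linearize each sRGB channel c=v/255: c/12.92 if c ≤ 0.04045 else ((c+0.055)/1.055)^2.4
L = 0.2126×R_lin + 0.7152×G_lin + 0.0722×B_lin
Color 1 (227,33,218):
  R=227: 227/255≈0.8902 > 0.04045 → ((0.8902+0.055)/1.055)^2.4 ≈ 0.76815
  G=33: 33/255≈0.1294 > 0.04045 → ((0.1294+0.055)/1.055)^2.4 ≈ 0.01521
  B=218: 218/255≈0.8549 > 0.04045 → ((0.8549+0.055)/1.055)^2.4 ≈ 0.70110
  L1 = 0.2126×0.76815 + 0.7152×0.01521 + 0.0722×0.70110 ≈ 0.22481
Color 2 (120,128,43):
  R=120: 120/255≈0.4706 > 0.04045 → ((0.4706+0.055)/1.055)^2.4 ≈ 0.18782
  G=128: 128/255≈0.5020 > 0.04045 → ((0.5020+0.055)/1.055)^2.4 ≈ 0.21586
  B=43: 43/255≈0.1686 > 0.04045 → ((0.1686+0.055)/1.055)^2.4 ≈ 0.02416
  L2 = 0.2126×0.18782 + 0.7152×0.21586 + 0.0722×0.02416 ≈ 0.19606
Lighter = 0.22481, Darker = 0.19606
Ratio = (L_lighter + 0.05) / (L_darker + 0.05)
Ratio = (0.22481 + 0.05) / (0.19606 + 0.05) = 0.27481 / 0.24606 ≈ 1.1168
Ratio ≈ 1.12:1


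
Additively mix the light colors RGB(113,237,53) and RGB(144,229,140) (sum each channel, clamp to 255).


Additive: each channel = min(255, C₁+C₂)
R: 113+144 = 257 → 255
G: 237+229 = 466 → 255
B: 53+140 = 193 → 193
= RGB(255, 255, 193)


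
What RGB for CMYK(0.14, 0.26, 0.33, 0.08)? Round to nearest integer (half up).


R = 255 × (1-C) × (1-K) = 255 × 0.86 × 0.92 = 201.756 → 202
G = 255 × (1-M) × (1-K) = 255 × 0.74 × 0.92 = 173.604 → 174
B = 255 × (1-Y) × (1-K) = 255 × 0.67 × 0.92 = 157.182 → 157
= RGB(202, 174, 157)


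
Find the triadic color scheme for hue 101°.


Triadic: equally spaced at 120° intervals
H1 = 101°
H2 = (101 + 120) mod 360 = 221°
H3 = (101 + 240) mod 360 = 341°
Triadic = 101°, 221°, 341°


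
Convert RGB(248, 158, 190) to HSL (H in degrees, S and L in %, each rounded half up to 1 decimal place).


Normalize: R'=248/255≈0.9725, G'=158/255≈0.6196, B'=190/255≈0.7451
Max=248/255, Min=158/255, Δ=Max-Min=90/255
L = (Max+Min)/2 = (248+158)/510 = 406/510 = 0.79607… → L = 79.6%
L > 0.5 → S = Δ/(2-Max-Min) = 90/(510-248-158) = 90/104 = 0.86538… → S = 86.5%
(the 1/255 factors cancel in S and H, so raw channel differences can be used)
Max is R' → H = 60 × (((G-B)/Δ) mod 6) = 60 × (((158-190)/90) mod 6)
  (-32)/90 = -0.3555…; negative, so add 6 → 5.6444…
  H = 60 × 5.6444… = 338.666…° → H = 338.7°
= HSL(338.7°, 86.5%, 79.6%)


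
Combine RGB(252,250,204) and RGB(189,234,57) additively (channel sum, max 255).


Additive: each channel = min(255, C₁+C₂)
R: 252+189 = 441 → 255
G: 250+234 = 484 → 255
B: 204+57 = 261 → 255
= RGB(255, 255, 255)


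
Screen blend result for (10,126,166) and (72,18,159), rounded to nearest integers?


Screen: C = 255 - (255-A)×(255-B)/255, rounded to nearest integer
R: 255 - (255-10)×(255-72)/255 = 255 - 44835/255 ≈ 255 - 175.824 = 79.176 → 79
G: 255 - (255-126)×(255-18)/255 = 255 - 30573/255 ≈ 255 - 119.894 = 135.106 → 135
B: 255 - (255-166)×(255-159)/255 = 255 - 8544/255 ≈ 255 - 33.506 = 221.494 → 221
= RGB(79, 135, 221)


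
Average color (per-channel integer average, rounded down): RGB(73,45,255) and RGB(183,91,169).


Midpoint: each channel = ⌊(C₁+C₂)/2⌋
R: ⌊(73+183)/2⌋ = 128
G: ⌊(45+91)/2⌋ = 68
B: ⌊(255+169)/2⌋ = 212
= RGB(128, 68, 212)


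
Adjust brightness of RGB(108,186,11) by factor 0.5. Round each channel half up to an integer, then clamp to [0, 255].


Multiply each channel by 0.5, round half up, clamp to [0, 255]
R: 108×0.5 = 54
G: 186×0.5 = 93
B: 11×0.5 = 5.5 → round → 6
= RGB(54, 93, 6)


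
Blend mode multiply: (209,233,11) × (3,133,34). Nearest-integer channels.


Multiply: C = A×B/255, rounded to nearest integer
R: 209×3/255 = 627/255 ≈ 2.459 → 2
G: 233×133/255 = 30989/255 ≈ 121.525 → 122
B: 11×34/255 = 374/255 ≈ 1.467 → 1
= RGB(2, 122, 1)


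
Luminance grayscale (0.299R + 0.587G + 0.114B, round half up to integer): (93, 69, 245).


Gray = 0.299×R + 0.587×G + 0.114×B
Gray = 0.299×93 + 0.587×69 + 0.114×245
Gray = 27.807 + 40.503 + 27.930
Gray = 96.240 → round half up → 96
Gray = 96


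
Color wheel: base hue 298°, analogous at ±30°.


Base hue: 298°
Left analog: (298 - 30) mod 360 = 268°
Right analog: (298 + 30) mod 360 = 328°
Analogous hues = 268° and 328°


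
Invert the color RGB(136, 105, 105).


Invert: (255-R, 255-G, 255-B)
R: 255-136 = 119
G: 255-105 = 150
B: 255-105 = 150
= RGB(119, 150, 150)


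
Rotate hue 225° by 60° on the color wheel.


New hue = (H + rotation) mod 360
New hue = (225 + 60) mod 360
= 285 mod 360
= 285°


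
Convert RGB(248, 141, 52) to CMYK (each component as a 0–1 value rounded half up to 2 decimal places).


R'=248/255≈0.9725, G'=141/255≈0.5529, B'=52/255≈0.2039
K = 1 - max(R',G',B') = 1 - 248/255 = 7/255 = 0.02745… → 0.03
(1-R'-K)/(1-K) simplifies to (max-R)/max with max = 248:
C = (248-248)/248 = 0/248 = 0 → 0.00
M = (248-141)/248 = 107/248 = 0.43145… → 0.43
Y = (248-52)/248 = 196/248 = 0.79032… → 0.79
= CMYK(0.00, 0.43, 0.79, 0.03)


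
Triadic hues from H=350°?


Triadic: equally spaced at 120° intervals
H1 = 350°
H2 = (350 + 120) mod 360 = 110°
H3 = (350 + 240) mod 360 = 230°
Triadic = 350°, 110°, 230°


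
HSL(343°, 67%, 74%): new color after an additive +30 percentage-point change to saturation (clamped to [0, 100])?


Original S = 67%
Adjustment = +30 percentage points
New S = 67 + (30) = 97
Clamp to [0, 100] → 97
= HSL(343°, 97%, 74%)


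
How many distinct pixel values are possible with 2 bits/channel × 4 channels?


Total bits = 2 bits/channel × 4 channels = 8 bits
Distinct pixel values = 2^8
= 256 pixel values


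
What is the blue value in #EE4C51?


Color: #EE4C51
R = EE = 238
G = 4C = 76
B = 51 = 81
Blue = 81


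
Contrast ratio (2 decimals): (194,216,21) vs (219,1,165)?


Linearize each sRGB channel c=v/255: c/12.92 if c ≤ 0.04045 else ((c+0.055)/1.055)^2.4
L = 0.2126×R_lin + 0.7152×G_lin + 0.0722×B_lin
Color 1 (194,216,21):
  R=194: 194/255≈0.7608 > 0.04045 → ((0.7608+0.055)/1.055)^2.4 ≈ 0.53948
  G=216: 216/255≈0.8471 > 0.04045 → ((0.8471+0.055)/1.055)^2.4 ≈ 0.68669
  B=21: 21/255≈0.0824 > 0.04045 → ((0.0824+0.055)/1.055)^2.4 ≈ 0.00750
  L1 = 0.2126×0.53948 + 0.7152×0.68669 + 0.0722×0.00750 ≈ 0.60635
Color 2 (219,1,165):
  R=219: 219/255≈0.8588 > 0.04045 → ((0.8588+0.055)/1.055)^2.4 ≈ 0.70838
  G=1: 1/255≈0.0039 ≤ 0.04045 → 0.0039/12.92 ≈ 0.00030
  B=165: 165/255≈0.6471 > 0.04045 → ((0.6471+0.055)/1.055)^2.4 ≈ 0.37626
  L2 = 0.2126×0.70838 + 0.7152×0.00030 + 0.0722×0.37626 ≈ 0.17798
Lighter = 0.60635, Darker = 0.17798
Ratio = (L_lighter + 0.05) / (L_darker + 0.05)
Ratio = (0.60635 + 0.05) / (0.17798 + 0.05) = 0.65635 / 0.22798 ≈ 2.8789
Ratio ≈ 2.88:1


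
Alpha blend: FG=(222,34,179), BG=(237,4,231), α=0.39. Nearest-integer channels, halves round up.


C = α×F + (1-α)×B, with 1-α = 0.61
R: 0.39×222 + 0.61×237 = 86.58 + 144.57 = 231.15 → 231
G: 0.39×34 + 0.61×4 = 13.26 + 2.44 = 15.70 → 16
B: 0.39×179 + 0.61×231 = 69.81 + 140.91 = 210.72 → 211
= RGB(231, 16, 211)


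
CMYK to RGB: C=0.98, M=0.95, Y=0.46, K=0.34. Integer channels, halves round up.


R = 255 × (1-C) × (1-K) = 255 × 0.02 × 0.66 = 3.366 → 3
G = 255 × (1-M) × (1-K) = 255 × 0.05 × 0.66 = 8.415 → 8
B = 255 × (1-Y) × (1-K) = 255 × 0.54 × 0.66 = 90.882 → 91
= RGB(3, 8, 91)


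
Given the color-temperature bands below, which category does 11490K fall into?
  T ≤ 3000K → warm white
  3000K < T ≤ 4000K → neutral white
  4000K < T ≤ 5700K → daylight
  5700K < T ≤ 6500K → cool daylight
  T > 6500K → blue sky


Temperature: 11490K
11490K > 6500K → blue sky
Classification: blue sky


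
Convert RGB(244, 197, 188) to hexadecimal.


R = 244 → F4 (hex)
G = 197 → C5 (hex)
B = 188 → BC (hex)
Hex = #F4C5BC


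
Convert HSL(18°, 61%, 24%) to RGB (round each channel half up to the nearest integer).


H=18°, S=0.61, L=0.24
C = (1-|2L-1|)×S = (1-|-0.52|)×0.61 = 0.2928
H' = H/60 = 18/60 ≈ 0.3000; X = C×(1-|H' mod 2 - 1|) = 0.08784
m = L - C/2 = 0.24 - 0.1464 = 0.0936
Sector ⌊H'⌋ = 0 → (R',G',B') = (0.2928, 0.08784, 0.0)
RGB = ((R'+m)×255, (G'+m)×255, (B'+m)×255) = (98.532, 46.2672, 23.868)
Round half up → RGB(99, 46, 24)


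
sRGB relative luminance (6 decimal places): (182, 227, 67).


Linearize each channel (sRGB transfer function): c = v/255; c_lin = c/12.92 if c ≤ 0.04045, else ((c+0.055)/1.055)^2.4
  R: 182/255 ≈ 0.713725 > 0.04045 → ((0.713725+0.055)/1.055)^2.4 ≈ 0.467784
  G: 227/255 ≈ 0.890196 > 0.04045 → ((0.890196+0.055)/1.055)^2.4 ≈ 0.768151
  B: 67/255 ≈ 0.262745 > 0.04045 → ((0.262745+0.055)/1.055)^2.4 ≈ 0.056128
R_lin = 0.467784, G_lin = 0.768151, B_lin = 0.056128
L = 0.2126×R + 0.7152×G + 0.0722×B
L = 0.2126×0.467784 + 0.7152×0.768151 + 0.0722×0.056128
L ≈ 0.652885


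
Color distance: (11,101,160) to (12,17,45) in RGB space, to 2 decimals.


d = √[(R₁-R₂)² + (G₁-G₂)² + (B₁-B₂)²]
d = √[(11-12)² + (101-17)² + (160-45)²]
d = √[1 + 7056 + 13225]
d = √20282
d ≈ 142.41


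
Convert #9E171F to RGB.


9E → 158 (R)
17 → 23 (G)
1F → 31 (B)
= RGB(158, 23, 31)


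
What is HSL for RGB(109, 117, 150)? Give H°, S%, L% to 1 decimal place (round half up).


Normalize: R'=109/255≈0.4275, G'=117/255≈0.4588, B'=150/255≈0.5882
Max=150/255, Min=109/255, Δ=Max-Min=41/255
L = (Max+Min)/2 = (150+109)/510 = 259/510 = 0.50784… → L = 50.8%
L > 0.5 → S = Δ/(2-Max-Min) = 41/(510-150-109) = 41/251 = 0.16334… → S = 16.3%
(the 1/255 factors cancel in S and H, so raw channel differences can be used)
Max is B' → H = 60 × ((R-G)/Δ + 4) = 60 × ((109-117)/41 + 4)
  -8/41 + 4 = -0.1951… + 4 = 3.8048…
  H = 60 × 3.8048… = 228.292…° → H = 228.3°
= HSL(228.3°, 16.3%, 50.8%)


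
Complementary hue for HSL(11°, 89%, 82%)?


Complement = opposite side of color wheel = hue + 180°
H' = (11 + 180) mod 360 = 191°
S and L unchanged.
= HSL(191°, 89%, 82%)


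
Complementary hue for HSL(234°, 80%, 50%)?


Complement = opposite side of color wheel = hue + 180°
H' = (234 + 180) mod 360 = 54°
S and L unchanged.
= HSL(54°, 80%, 50%)


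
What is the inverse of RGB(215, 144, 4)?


Invert: (255-R, 255-G, 255-B)
R: 255-215 = 40
G: 255-144 = 111
B: 255-4 = 251
= RGB(40, 111, 251)


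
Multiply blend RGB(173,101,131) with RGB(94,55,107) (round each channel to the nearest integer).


Multiply: C = A×B/255, rounded to nearest integer
R: 173×94/255 = 16262/255 ≈ 63.773 → 64
G: 101×55/255 = 5555/255 ≈ 21.784 → 22
B: 131×107/255 = 14017/255 ≈ 54.969 → 55
= RGB(64, 22, 55)


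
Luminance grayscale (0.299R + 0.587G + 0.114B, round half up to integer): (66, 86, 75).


Gray = 0.299×R + 0.587×G + 0.114×B
Gray = 0.299×66 + 0.587×86 + 0.114×75
Gray = 19.734 + 50.482 + 8.550
Gray = 78.766 → round half up → 79
Gray = 79


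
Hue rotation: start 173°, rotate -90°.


New hue = (H + rotation) mod 360
New hue = (173 -90) mod 360
= 83 mod 360
= 83°


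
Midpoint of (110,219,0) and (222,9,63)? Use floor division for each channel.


Midpoint: each channel = ⌊(C₁+C₂)/2⌋
R: ⌊(110+222)/2⌋ = 166
G: ⌊(219+9)/2⌋ = 114
B: ⌊(0+63)/2⌋ = 31
= RGB(166, 114, 31)


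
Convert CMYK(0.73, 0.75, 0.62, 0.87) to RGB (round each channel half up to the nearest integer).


R = 255 × (1-C) × (1-K) = 255 × 0.27 × 0.13 = 8.9505 → 9
G = 255 × (1-M) × (1-K) = 255 × 0.25 × 0.13 = 8.2875 → 8
B = 255 × (1-Y) × (1-K) = 255 × 0.38 × 0.13 = 12.597 → 13
= RGB(9, 8, 13)


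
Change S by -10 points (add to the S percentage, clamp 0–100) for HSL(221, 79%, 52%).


Original S = 79%
Adjustment = -10 percentage points
New S = 79 + (-10) = 69
Clamp to [0, 100] → 69
= HSL(221°, 69%, 52%)


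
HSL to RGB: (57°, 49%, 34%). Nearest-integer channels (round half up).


H=57°, S=0.49, L=0.34
C = (1-|2L-1|)×S = (1-|-0.32|)×0.49 = 0.3332
H' = H/60 = 57/60 ≈ 0.9500; X = C×(1-|H' mod 2 - 1|) = 0.31654
m = L - C/2 = 0.34 - 0.1666 = 0.1734
Sector ⌊H'⌋ = 0 → (R',G',B') = (0.3332, 0.31654, 0.0)
RGB = ((R'+m)×255, (G'+m)×255, (B'+m)×255) = (129.183, 124.9347, 44.217)
Round half up → RGB(129, 125, 44)


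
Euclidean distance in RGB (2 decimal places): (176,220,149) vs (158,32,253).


d = √[(R₁-R₂)² + (G₁-G₂)² + (B₁-B₂)²]
d = √[(176-158)² + (220-32)² + (149-253)²]
d = √[324 + 35344 + 10816]
d = √46484
d ≈ 215.60


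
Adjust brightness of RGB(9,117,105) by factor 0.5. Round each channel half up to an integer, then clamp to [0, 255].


Multiply each channel by 0.5, round half up, clamp to [0, 255]
R: 9×0.5 = 4.5 → round → 5
G: 117×0.5 = 58.5 → round → 59
B: 105×0.5 = 52.5 → round → 53
= RGB(5, 59, 53)


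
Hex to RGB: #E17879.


E1 → 225 (R)
78 → 120 (G)
79 → 121 (B)
= RGB(225, 120, 121)


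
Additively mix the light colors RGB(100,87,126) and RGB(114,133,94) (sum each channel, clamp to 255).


Additive: each channel = min(255, C₁+C₂)
R: 100+114 = 214 → 214
G: 87+133 = 220 → 220
B: 126+94 = 220 → 220
= RGB(214, 220, 220)


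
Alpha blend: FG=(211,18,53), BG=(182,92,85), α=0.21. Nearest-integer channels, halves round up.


C = α×F + (1-α)×B, with 1-α = 0.79
R: 0.21×211 + 0.79×182 = 44.31 + 143.78 = 188.09 → 188
G: 0.21×18 + 0.79×92 = 3.78 + 72.68 = 76.46 → 76
B: 0.21×53 + 0.79×85 = 11.13 + 67.15 = 78.28 → 78
= RGB(188, 76, 78)


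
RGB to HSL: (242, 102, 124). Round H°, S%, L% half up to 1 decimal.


Normalize: R'=242/255≈0.9490, G'=102/255≈0.4000, B'=124/255≈0.4863
Max=242/255, Min=102/255, Δ=Max-Min=140/255
L = (Max+Min)/2 = (242+102)/510 = 344/510 = 0.67450… → L = 67.5%
L > 0.5 → S = Δ/(2-Max-Min) = 140/(510-242-102) = 140/166 = 0.84337… → S = 84.3%
(the 1/255 factors cancel in S and H, so raw channel differences can be used)
Max is R' → H = 60 × (((G-B)/Δ) mod 6) = 60 × (((102-124)/140) mod 6)
  (-22)/140 = -0.1571…; negative, so add 6 → 5.8428…
  H = 60 × 5.8428… = 350.571…° → H = 350.6°
= HSL(350.6°, 84.3%, 67.5%)


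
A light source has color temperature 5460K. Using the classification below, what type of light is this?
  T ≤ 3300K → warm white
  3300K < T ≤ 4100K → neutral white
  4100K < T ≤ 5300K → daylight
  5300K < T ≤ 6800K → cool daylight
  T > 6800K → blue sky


Temperature: 5460K
5300K < 5460K ≤ 6800K → cool daylight
Classification: cool daylight


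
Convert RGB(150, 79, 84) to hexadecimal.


R = 150 → 96 (hex)
G = 79 → 4F (hex)
B = 84 → 54 (hex)
Hex = #964F54


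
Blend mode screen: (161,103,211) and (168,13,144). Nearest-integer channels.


Screen: C = 255 - (255-A)×(255-B)/255, rounded to nearest integer
R: 255 - (255-161)×(255-168)/255 = 255 - 8178/255 ≈ 255 - 32.071 = 222.929 → 223
G: 255 - (255-103)×(255-13)/255 = 255 - 36784/255 ≈ 255 - 144.251 = 110.749 → 111
B: 255 - (255-211)×(255-144)/255 = 255 - 4884/255 ≈ 255 - 19.153 = 235.847 → 236
= RGB(223, 111, 236)


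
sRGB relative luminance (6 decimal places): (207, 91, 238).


Linearize each channel (sRGB transfer function): c = v/255; c_lin = c/12.92 if c ≤ 0.04045, else ((c+0.055)/1.055)^2.4
  R: 207/255 ≈ 0.811765 > 0.04045 → ((0.811765+0.055)/1.055)^2.4 ≈ 0.623960
  G: 91/255 ≈ 0.356863 > 0.04045 → ((0.356863+0.055)/1.055)^2.4 ≈ 0.104616
  B: 238/255 ≈ 0.933333 > 0.04045 → ((0.933333+0.055)/1.055)^2.4 ≈ 0.854993
R_lin = 0.623960, G_lin = 0.104616, B_lin = 0.854993
L = 0.2126×R + 0.7152×G + 0.0722×B
L = 0.2126×0.623960 + 0.7152×0.104616 + 0.0722×0.854993
L ≈ 0.269206


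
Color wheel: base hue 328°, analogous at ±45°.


Base hue: 328°
Left analog: (328 - 45) mod 360 = 283°
Right analog: (328 + 45) mod 360 = 13°
Analogous hues = 283° and 13°


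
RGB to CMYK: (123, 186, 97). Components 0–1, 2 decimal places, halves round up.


R'=123/255≈0.4824, G'=186/255≈0.7294, B'=97/255≈0.3804
K = 1 - max(R',G',B') = 1 - 186/255 = 69/255 = 0.27058… → 0.27
(1-R'-K)/(1-K) simplifies to (max-R)/max with max = 186:
C = (186-123)/186 = 63/186 = 0.33870… → 0.34
M = (186-186)/186 = 0/186 = 0 → 0.00
Y = (186-97)/186 = 89/186 = 0.47849… → 0.48
= CMYK(0.34, 0.00, 0.48, 0.27)


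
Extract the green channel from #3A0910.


Color: #3A0910
R = 3A = 58
G = 09 = 9
B = 10 = 16
Green = 9


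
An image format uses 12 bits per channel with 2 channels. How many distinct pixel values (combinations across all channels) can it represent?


Total bits = 12 bits/channel × 2 channels = 24 bits
Distinct pixel values = 2^24
= 16,777,216 pixel values


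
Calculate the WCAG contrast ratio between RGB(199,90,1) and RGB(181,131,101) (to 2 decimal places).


Linearize each sRGB channel c=v/255: c/12.92 if c ≤ 0.04045 else ((c+0.055)/1.055)^2.4
L = 0.2126×R_lin + 0.7152×G_lin + 0.0722×B_lin
Color 1 (199,90,1):
  R=199: 199/255≈0.7804 > 0.04045 → ((0.7804+0.055)/1.055)^2.4 ≈ 0.57112
  G=90: 90/255≈0.3529 > 0.04045 → ((0.3529+0.055)/1.055)^2.4 ≈ 0.10224
  B=1: 1/255≈0.0039 ≤ 0.04045 → 0.0039/12.92 ≈ 0.00030
  L1 = 0.2126×0.57112 + 0.7152×0.10224 + 0.0722×0.00030 ≈ 0.19457
Color 2 (181,131,101):
  R=181: 181/255≈0.7098 > 0.04045 → ((0.7098+0.055)/1.055)^2.4 ≈ 0.46208
  G=131: 131/255≈0.5137 > 0.04045 → ((0.5137+0.055)/1.055)^2.4 ≈ 0.22697
  B=101: 101/255≈0.3961 > 0.04045 → ((0.3961+0.055)/1.055)^2.4 ≈ 0.13014
  L2 = 0.2126×0.46208 + 0.7152×0.22697 + 0.0722×0.13014 ≈ 0.26996
Lighter = 0.26996, Darker = 0.19457
Ratio = (L_lighter + 0.05) / (L_darker + 0.05)
Ratio = (0.26996 + 0.05) / (0.19457 + 0.05) = 0.31996 / 0.24457 ≈ 1.3083
Ratio ≈ 1.31:1
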